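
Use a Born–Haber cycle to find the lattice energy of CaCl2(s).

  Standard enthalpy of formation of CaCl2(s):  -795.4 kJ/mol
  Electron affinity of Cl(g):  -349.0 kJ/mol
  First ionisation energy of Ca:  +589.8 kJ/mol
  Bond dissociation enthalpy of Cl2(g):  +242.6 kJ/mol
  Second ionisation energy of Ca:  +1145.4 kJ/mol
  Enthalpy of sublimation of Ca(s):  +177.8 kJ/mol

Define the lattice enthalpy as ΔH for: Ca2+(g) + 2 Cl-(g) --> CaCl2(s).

ΔHf° = 1·ΔHsub + 1·(ΣIE) + 1·D(Cl2) + 2·EA + U
-795.4 = 1·(+177.8) + 1·(+1735.2) + 1·(+242.6) + 2·(-349.0) + U
U = -795.4 − (+1457.6) = -2253.0 kJ/mol

U = -2253.0 kJ/mol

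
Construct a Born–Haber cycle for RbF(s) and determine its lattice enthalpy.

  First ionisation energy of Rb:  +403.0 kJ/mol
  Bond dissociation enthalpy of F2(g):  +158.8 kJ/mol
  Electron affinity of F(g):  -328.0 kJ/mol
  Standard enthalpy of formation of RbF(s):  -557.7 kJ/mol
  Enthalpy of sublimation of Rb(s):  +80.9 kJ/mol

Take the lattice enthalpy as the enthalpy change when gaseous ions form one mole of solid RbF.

ΔHf° = 1·ΔHsub + 1·(ΣIE) + 1/2·D(F2) + 1·EA + U
-557.7 = 1·(+80.9) + 1·(+403.0) + 1/2·(+158.8) + 1·(-328.0) + U
U = -557.7 − (+235.3) = -793.0 kJ/mol

U = -793.0 kJ/mol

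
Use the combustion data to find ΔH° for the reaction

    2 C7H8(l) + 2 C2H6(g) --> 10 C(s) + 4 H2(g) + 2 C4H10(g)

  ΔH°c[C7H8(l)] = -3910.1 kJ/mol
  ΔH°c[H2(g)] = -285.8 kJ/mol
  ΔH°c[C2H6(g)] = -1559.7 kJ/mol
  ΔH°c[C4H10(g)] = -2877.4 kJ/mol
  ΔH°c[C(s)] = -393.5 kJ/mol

With combustion enthalpies, reactants minus products:
= [2·(-3910.1) + 2·(-1559.7)] − [10·(-393.5) + 4·(-285.8) + 2·(-2877.4)]
= -106.6 kJ/mol

ΔH° = -106.6 kJ/mol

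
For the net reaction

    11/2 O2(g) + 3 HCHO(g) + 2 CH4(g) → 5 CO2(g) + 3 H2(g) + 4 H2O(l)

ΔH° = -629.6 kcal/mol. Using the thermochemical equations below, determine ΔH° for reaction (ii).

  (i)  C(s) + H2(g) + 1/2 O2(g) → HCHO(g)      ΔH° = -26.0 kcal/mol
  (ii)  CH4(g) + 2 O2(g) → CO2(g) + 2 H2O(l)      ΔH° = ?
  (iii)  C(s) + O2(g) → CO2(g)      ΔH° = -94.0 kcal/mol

ΔH° = -212.8 kcal/mol

(i) reversed and × 3 (reverse to put HCHO(g) on the reactant side; scale by 3 for the 3 HCHO(g)): (-3)·(-26.0) = +78.0 kcal/mol
(ii) × 2 (scale by 2 for the 2 CH4(g)): contributes 2·x
(iii) × 3: (3)·(-94.0) = -282.0 kcal/mol
-629.6 = (+78.0) + (-282.0) + 2·x
x = (-629.6 − (-204.0)) / (2) = -212.8 kcal/mol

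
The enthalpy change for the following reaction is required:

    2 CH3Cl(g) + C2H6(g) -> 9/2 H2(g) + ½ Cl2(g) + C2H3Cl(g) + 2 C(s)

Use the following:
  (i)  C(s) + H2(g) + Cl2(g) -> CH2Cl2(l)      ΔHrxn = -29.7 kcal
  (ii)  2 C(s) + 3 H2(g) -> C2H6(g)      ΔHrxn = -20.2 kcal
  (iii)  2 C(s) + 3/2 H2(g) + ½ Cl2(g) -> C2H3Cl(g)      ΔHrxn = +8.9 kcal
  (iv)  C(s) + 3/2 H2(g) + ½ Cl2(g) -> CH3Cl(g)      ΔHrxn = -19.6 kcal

ΔHrxn = 68.3 kcal

(i): not needed.
(ii) reversed: +20.2 kcal
(iii) as written: +8.9 kcal
(iv) reversed and × 2: (-2)·(-19.6) = +39.2 kcal
ΔHrxn = (-1)·(-20.2) + (1)·(+8.9) + (-2)·(-19.6) = 68.3 kcal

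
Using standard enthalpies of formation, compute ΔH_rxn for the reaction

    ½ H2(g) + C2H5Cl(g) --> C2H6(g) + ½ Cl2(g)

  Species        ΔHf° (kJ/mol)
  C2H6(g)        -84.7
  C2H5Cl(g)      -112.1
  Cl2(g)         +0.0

Products: 1·(-84.7) + 1/2·(+0.0) = -84.7
Reactants: 1/2·(+0.0) + 1·(-112.1) = -112.1
ΔH_rxn = (-84.7) − (-112.1) = 27.4 kJ/mol

ΔH_rxn = 27.4 kJ/mol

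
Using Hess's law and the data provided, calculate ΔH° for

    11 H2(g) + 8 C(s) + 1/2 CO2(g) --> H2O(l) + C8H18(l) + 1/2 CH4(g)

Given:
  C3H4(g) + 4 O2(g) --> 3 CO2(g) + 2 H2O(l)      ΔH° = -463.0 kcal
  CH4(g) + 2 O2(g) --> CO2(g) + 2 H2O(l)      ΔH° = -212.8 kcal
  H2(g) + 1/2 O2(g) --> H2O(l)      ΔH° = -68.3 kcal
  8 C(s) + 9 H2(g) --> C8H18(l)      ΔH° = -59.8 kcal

equation 1: not needed (C3H4(g) appears nowhere else).
equation 2 reversed and × 1/2 (reverse to put CH4(g) on the product side; ×1/2 to match 1/2 CH4(g) in the target): (-1/2)·(-212.8) = +106.4 kcal
equation 3 × 2: (2)·(-68.3) = -136.6 kcal
equation 4 as written (C8H18(l) already on the product side): -59.8 kcal
ΔH° = (+106.4) + (-136.6) + (-59.8) = -90.0 kcal

ΔH° = -90.0 kcal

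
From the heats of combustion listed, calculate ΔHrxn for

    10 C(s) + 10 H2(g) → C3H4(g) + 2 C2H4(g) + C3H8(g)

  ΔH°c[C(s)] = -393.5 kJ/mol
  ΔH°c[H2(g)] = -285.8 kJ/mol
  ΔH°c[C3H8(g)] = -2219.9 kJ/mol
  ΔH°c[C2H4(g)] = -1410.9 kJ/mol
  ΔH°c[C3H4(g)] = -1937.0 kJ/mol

ΔHrxn = 185.7 kJ/mol

Using ΔH = Σ nΔHc°(reactants) − Σ nΔHc°(products):
= [10·(-393.5) + 10·(-285.8)] − [1·(-1937.0) + 2·(-1410.9) + 1·(-2219.9)]
= 185.7 kJ/mol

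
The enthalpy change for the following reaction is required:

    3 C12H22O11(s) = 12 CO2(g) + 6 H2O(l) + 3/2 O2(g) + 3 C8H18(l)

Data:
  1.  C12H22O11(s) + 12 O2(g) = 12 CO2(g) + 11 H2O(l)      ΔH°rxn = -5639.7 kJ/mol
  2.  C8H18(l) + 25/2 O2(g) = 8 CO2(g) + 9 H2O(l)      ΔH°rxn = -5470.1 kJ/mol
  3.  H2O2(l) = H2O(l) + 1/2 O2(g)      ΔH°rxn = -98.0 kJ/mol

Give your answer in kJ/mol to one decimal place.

ΔH°rxn = -508.8 kJ/mol

eq. 1 × 3: (3)·(-5639.7) = -16919.1 kJ/mol
eq. 2 reversed and × 3: (-3)·(-5470.1) = +16410.3 kJ/mol
eq. 3: not needed.
Since enthalpy is a state function, ΔH°rxn = (-16919.1) + (+16410.3) = -508.8 kJ/mol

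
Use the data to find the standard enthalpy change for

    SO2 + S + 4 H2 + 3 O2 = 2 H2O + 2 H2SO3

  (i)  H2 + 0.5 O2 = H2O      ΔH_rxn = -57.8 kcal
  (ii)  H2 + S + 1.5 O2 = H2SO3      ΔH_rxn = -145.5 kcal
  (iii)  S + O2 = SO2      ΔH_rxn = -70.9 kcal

ΔH_rxn = -335.7 kcal

(i) × 2: (2)·(-57.8) = -115.6 kcal
(ii) × 2: (2)·(-145.5) = -291.0 kcal
(iii) reversed: +70.9 kcal
ΔH_rxn = (2)·(-57.8) + (2)·(-145.5) + (-1)·(-70.9) = -335.7 kcal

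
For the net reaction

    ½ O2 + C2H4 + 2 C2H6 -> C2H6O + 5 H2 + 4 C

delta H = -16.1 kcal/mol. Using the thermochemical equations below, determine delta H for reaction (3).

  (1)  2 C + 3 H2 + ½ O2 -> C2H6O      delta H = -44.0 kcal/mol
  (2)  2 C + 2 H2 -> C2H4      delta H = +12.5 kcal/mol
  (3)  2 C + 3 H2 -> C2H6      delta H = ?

(1) as written: -44.0 kcal/mol
(2) reversed: -12.5 kcal/mol
(3) reversed and × 2: contributes −2·x
-16.1 = (-44.0) + (-12.5) − 2·x
x = (-16.1 − (-56.5)) / (-2) = -20.2 kcal/mol

delta H = -20.2 kcal/mol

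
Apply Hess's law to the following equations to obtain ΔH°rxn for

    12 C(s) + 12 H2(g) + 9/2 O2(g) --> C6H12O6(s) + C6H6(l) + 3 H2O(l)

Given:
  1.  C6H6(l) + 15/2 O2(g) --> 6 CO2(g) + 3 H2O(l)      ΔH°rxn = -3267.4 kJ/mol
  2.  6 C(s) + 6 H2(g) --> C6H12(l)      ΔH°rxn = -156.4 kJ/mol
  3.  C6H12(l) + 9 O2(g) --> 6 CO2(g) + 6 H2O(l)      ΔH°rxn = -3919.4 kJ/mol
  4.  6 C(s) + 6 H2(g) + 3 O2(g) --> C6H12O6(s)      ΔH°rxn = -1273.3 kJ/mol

ΔH°rxn = -2081.7 kJ/mol

eq. 1 reversed (reverse to put C6H6(l) on the product side): +3267.4 kJ/mol
eq. 2 as written: -156.4 kJ/mol
eq. 3 as written: -3919.4 kJ/mol
eq. 4 as written (C6H12O6(s) already on the product side): -1273.3 kJ/mol
ΔH°rxn = (+3267.4) + (-156.4) + (-3919.4) + (-1273.3) = -2081.7 kJ/mol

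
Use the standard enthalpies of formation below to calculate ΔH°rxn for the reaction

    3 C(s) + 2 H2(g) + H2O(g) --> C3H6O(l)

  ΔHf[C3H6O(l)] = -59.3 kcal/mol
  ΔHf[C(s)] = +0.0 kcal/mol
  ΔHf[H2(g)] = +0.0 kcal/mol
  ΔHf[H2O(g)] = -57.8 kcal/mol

ΔH°rxn = -1.5 kcal/mol

Products: 1·(-59.3) = -59.3
Reactants: 3·(+0.0) + 2·(+0.0) + 1·(-57.8) = -57.8
ΔH°rxn = (-59.3) − (-57.8) = -1.5 kcal/mol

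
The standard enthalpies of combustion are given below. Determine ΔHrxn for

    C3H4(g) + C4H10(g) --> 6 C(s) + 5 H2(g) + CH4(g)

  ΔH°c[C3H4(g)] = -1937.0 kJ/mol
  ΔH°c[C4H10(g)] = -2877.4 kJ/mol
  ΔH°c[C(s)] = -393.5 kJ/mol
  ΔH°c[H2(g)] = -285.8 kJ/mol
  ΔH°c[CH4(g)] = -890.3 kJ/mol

With combustion enthalpies, reactants minus products:
= [1·(-1937.0) + 1·(-2877.4)] − [6·(-393.5) + 5·(-285.8) + 1·(-890.3)]
= -134.1 kJ/mol

ΔHrxn = -134.1 kJ/mol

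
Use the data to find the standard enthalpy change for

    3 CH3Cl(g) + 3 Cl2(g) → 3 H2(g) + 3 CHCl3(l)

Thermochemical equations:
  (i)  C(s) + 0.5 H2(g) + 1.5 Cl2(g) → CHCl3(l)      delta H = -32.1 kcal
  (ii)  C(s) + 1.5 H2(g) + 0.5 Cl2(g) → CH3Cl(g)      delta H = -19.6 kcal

(i) × 3: (3)·(-32.1) = -96.3 kcal
(ii) reversed and × 3: (-3)·(-19.6) = +58.8 kcal
Combining the equations, delta H = (-96.3) + (+58.8) = -37.5 kcal

delta H = -37.5 kcal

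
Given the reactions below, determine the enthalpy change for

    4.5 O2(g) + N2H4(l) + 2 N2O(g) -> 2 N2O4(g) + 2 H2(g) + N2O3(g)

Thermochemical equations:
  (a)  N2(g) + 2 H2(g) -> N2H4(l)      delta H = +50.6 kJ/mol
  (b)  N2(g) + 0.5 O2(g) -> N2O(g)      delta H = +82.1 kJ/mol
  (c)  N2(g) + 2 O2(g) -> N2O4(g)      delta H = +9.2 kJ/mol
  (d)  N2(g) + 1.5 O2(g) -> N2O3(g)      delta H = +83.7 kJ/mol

(a) reversed: -50.6 kJ/mol
(b) reversed and × 2: (-2)·(+82.1) = -164.2 kJ/mol
(c) × 2: (2)·(+9.2) = +18.4 kJ/mol
(d) as written: +83.7 kJ/mol
delta H = (-1)·(+50.6) + (-2)·(+82.1) + (2)·(+9.2) + (1)·(+83.7) = -112.7 kJ/mol

delta H = -112.7 kJ/mol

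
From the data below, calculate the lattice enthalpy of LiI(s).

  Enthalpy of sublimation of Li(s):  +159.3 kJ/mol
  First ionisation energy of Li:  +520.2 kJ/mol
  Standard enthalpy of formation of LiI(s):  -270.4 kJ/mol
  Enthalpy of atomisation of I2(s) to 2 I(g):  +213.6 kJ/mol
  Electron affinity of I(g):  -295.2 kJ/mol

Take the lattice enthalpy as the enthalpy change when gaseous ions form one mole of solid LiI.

ΔHf° = 1·ΔHsub + 1·(ΣIE) + 1/2·D(I2) + 1·EA + U
-270.4 = 1·(+159.3) + 1·(+520.2) + 1/2·(+213.6) + 1·(-295.2) + U
U = -270.4 − (+491.1) = -761.5 kJ/mol

U = -761.5 kJ/mol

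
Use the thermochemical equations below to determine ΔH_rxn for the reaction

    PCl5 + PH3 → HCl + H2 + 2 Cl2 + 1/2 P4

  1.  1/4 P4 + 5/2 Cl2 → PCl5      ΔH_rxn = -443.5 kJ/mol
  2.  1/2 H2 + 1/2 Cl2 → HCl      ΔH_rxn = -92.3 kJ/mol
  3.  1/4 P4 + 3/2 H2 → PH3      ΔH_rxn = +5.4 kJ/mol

ΔH_rxn = 345.8 kJ/mol

eq. 1 reversed: +443.5 kJ/mol
eq. 2 as written: -92.3 kJ/mol
eq. 3 reversed: -5.4 kJ/mol
Summing the manipulated equations, ΔH_rxn = (-1)·(-443.5) + (1)·(-92.3) + (-1)·(+5.4) = 345.8 kJ/mol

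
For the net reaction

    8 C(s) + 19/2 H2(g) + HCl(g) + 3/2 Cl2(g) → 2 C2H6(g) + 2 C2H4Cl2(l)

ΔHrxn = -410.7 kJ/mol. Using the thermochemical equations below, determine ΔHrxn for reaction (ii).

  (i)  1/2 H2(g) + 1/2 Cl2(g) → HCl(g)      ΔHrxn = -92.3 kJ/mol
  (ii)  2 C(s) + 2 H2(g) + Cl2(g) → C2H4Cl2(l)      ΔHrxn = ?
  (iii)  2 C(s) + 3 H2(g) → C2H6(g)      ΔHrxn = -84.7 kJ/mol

(i) reversed: +92.3 kJ/mol
(ii) × 2: contributes 2·x
(iii) × 2: (2)·(-84.7) = -169.4 kJ/mol
-410.7 = (+92.3) + (-169.4) + 2·x
x = (-410.7 − (-77.1)) / (2) = -166.8 kJ/mol

ΔHrxn = -166.8 kJ/mol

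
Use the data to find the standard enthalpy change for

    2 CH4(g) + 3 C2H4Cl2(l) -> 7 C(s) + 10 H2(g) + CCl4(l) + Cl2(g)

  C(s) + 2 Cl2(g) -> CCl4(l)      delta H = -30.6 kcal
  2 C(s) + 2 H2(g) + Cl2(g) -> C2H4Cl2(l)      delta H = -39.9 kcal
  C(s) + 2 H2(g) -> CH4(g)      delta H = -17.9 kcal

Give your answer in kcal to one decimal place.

delta H = 124.9 kcal

equation 1 as written (CCl4(l) already on the product side): -30.6 kcal
equation 2 reversed and × 3 (reverse to put C2H4Cl2(l) on the reactant side; ×3 to match 3 C2H4Cl2(l) in the target): (-3)·(-39.9) = +119.7 kcal
equation 3 reversed and × 2 (CH4(g) must end up as a reactant; scale by 2 for the 2 CH4(g)): (-2)·(-17.9) = +35.8 kcal
delta H = (-30.6) + (+119.7) + (+35.8) = 124.9 kcal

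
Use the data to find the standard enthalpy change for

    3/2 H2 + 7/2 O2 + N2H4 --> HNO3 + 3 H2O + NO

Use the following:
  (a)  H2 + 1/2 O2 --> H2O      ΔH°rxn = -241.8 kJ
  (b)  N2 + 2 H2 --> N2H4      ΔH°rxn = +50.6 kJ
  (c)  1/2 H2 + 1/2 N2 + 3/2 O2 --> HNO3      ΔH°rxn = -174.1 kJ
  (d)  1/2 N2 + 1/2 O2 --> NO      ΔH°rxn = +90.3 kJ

(a) × 3 (scale by 3 for the 3 H2O): (3)·(-241.8) = -725.4 kJ
(b) reversed (N2H4 must end up as a reactant): -50.6 kJ
(c) as written (HNO3 already on the product side): -174.1 kJ
(d) as written (NO already on the product side): +90.3 kJ
ΔH°rxn = (-725.4) + (-50.6) + (-174.1) + (+90.3) = -859.8 kJ

ΔH°rxn = -859.8 kJ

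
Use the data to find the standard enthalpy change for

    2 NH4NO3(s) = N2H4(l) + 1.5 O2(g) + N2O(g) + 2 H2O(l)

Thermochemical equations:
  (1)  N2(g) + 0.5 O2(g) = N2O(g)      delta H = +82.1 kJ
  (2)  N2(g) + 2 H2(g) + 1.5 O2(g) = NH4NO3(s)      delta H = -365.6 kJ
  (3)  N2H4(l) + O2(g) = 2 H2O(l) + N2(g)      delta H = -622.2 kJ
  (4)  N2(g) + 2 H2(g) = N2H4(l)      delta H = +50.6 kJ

delta H = 292.3 kJ

(1) as written (N2O(g) already on the product side): +82.1 kJ
(2) reversed and × 2 (NH4NO3(s) must end up as a reactant; ×2 to match 2 NH4NO3(s) in the target): (-2)·(-365.6) = +731.2 kJ
(3) as written (H2O(l) already on the product side): -622.2 kJ
(4) × 2: (2)·(+50.6) = +101.2 kJ
By Hess's law, delta H = (1)·(+82.1) + (-2)·(-365.6) + (1)·(-622.2) + (2)·(+50.6) = 292.3 kJ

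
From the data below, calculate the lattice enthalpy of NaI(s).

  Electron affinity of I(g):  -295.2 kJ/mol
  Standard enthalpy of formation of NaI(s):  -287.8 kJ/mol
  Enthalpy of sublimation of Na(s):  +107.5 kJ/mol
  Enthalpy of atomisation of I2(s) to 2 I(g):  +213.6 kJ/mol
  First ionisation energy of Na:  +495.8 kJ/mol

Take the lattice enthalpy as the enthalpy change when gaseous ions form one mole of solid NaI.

ΔHf° = 1·ΔHsub + 1·(ΣIE) + 1/2·D(I2) + 1·EA + U
-287.8 = 1·(+107.5) + 1·(+495.8) + 1/2·(+213.6) + 1·(-295.2) + U
U = -287.8 − (+414.9) = -702.7 kJ/mol

U = -702.7 kJ/mol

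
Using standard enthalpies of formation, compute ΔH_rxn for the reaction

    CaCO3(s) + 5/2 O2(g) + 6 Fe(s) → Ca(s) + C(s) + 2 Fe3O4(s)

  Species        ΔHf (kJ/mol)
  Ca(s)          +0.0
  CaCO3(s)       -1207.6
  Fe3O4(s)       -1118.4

ΔH_rxn = -1029.2 kJ/mol

ΔH°rxn = Σ nΔHf°(products) − Σ nΔHf°(reactants).
Products: 1·(+0.0) + 1·(+0.0) + 2·(-1118.4) = -2236.8
Reactants: 1·(-1207.6) + 5/2·(+0.0) + 6·(+0.0) = -1207.6
ΔH_rxn = (-2236.8) − (-1207.6) = -1029.2 kJ/mol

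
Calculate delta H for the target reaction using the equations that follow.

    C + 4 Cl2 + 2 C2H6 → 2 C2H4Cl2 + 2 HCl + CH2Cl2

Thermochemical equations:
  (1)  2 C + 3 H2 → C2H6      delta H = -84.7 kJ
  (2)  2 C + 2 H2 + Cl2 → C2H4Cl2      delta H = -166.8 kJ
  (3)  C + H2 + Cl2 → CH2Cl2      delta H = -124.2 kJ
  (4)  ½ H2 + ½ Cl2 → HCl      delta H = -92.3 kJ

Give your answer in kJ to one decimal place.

delta H = -473.0 kJ

(1) reversed and × 2 (reverse to put C2H6 on the reactant side; ×2 to match 2 C2H6 in the target): (-2)·(-84.7) = +169.4 kJ
(2) × 2 (scale by 2 for the 2 C2H4Cl2): (2)·(-166.8) = -333.6 kJ
(3) as written (CH2Cl2 already on the product side): -124.2 kJ
(4) × 2 (×2 to match 2 HCl in the target): (2)·(-92.3) = -184.6 kJ
By Hess's law, delta H = (+169.4) + (-333.6) + (-124.2) + (-184.6) = -473.0 kJ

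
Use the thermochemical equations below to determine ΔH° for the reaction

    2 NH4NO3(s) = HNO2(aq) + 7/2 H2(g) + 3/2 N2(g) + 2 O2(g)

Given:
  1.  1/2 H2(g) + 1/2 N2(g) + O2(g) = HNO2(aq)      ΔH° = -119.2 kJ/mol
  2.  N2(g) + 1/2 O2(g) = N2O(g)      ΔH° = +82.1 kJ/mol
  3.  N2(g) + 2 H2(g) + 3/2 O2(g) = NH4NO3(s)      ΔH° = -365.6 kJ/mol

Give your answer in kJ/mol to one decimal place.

eq. 1 as written: -119.2 kJ/mol
eq. 2: not needed.
eq. 3 reversed and × 2: (-2)·(-365.6) = +731.2 kJ/mol
ΔH° = (-119.2) + (+731.2) = 612.0 kJ/mol

ΔH° = 612.0 kJ/mol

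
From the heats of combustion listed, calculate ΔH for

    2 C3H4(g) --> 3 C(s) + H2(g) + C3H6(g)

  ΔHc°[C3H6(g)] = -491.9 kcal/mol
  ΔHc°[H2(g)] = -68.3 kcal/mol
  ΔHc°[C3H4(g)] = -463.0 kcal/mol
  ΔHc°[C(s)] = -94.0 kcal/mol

With combustion enthalpies, reactants minus products:
= [2·(-463.0)] − [3·(-94.0) + 1·(-68.3) + 1·(-491.9)]
= -83.8 kcal/mol

ΔH = -83.8 kcal/mol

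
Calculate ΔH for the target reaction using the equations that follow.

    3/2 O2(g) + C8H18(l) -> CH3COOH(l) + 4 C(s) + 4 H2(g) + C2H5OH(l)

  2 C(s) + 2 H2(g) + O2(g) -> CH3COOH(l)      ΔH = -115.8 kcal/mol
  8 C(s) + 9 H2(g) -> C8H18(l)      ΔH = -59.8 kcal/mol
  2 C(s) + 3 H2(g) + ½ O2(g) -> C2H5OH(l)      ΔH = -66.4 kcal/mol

ΔH = -122.4 kcal/mol

equation 1 as written: -115.8 kcal/mol
equation 2 reversed: +59.8 kcal/mol
equation 3 as written: -66.4 kcal/mol
ΔH = (-115.8) + (+59.8) + (-66.4) = -122.4 kcal/mol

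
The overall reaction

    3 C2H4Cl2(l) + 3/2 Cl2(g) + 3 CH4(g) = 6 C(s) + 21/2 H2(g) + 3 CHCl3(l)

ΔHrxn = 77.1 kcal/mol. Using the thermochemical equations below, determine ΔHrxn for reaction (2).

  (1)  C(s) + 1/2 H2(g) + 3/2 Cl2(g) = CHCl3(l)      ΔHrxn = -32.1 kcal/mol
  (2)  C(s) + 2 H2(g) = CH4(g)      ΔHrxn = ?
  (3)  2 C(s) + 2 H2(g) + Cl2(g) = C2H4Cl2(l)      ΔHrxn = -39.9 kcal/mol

ΔHrxn = -17.9 kcal/mol

(1) × 3 (×3 to match 3 CHCl3(l) in the target): (3)·(-32.1) = -96.3 kcal/mol
(2) reversed and × 3 (CH4(g) must end up as a reactant; scale by 3 for the 3 CH4(g)): contributes −3·x
(3) reversed and × 3 (C2H4Cl2(l) must end up as a reactant; ×3 to match 3 C2H4Cl2(l) in the target): (-3)·(-39.9) = +119.7 kcal/mol
+77.1 = (-96.3) + (+119.7) − 3·x
x = (+77.1 − (+23.4)) / (-3) = -17.9 kcal/mol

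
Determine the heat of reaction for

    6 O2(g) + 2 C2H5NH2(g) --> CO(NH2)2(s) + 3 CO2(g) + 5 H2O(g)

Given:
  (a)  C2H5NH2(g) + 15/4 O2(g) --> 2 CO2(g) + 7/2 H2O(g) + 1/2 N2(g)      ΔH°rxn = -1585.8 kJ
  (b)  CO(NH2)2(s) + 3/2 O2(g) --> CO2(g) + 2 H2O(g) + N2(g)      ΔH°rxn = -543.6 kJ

ΔH°rxn = -2628.0 kJ

(a) × 2: (2)·(-1585.8) = -3171.6 kJ
(b) reversed: +543.6 kJ
ΔH°rxn = (2)·(-1585.8) + (-1)·(-543.6) = -2628.0 kJ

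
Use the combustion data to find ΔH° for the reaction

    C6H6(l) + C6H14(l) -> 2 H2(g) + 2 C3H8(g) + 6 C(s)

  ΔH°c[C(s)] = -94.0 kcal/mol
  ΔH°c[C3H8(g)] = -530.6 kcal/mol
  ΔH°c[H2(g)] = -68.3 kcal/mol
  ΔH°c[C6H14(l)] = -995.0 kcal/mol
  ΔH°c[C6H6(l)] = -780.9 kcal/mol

ΔH° = -14.1 kcal/mol

Using ΔH = Σ nΔHc°(reactants) − Σ nΔHc°(products):
= [1·(-780.9) + 1·(-995.0)] − [2·(-68.3) + 2·(-530.6) + 6·(-94.0)]
= -14.1 kcal/mol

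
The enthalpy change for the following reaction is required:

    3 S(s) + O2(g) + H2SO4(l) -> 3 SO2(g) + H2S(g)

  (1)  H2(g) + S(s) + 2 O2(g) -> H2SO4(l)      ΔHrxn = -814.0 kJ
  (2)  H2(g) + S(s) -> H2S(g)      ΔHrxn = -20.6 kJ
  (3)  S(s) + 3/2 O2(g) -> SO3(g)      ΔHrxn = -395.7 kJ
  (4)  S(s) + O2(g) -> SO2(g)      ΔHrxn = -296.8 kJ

(1) reversed (reverse to put H2SO4(l) on the reactant side): +814.0 kJ
(2) as written (H2S(g) already on the product side): -20.6 kJ
(3): not needed (SO3(g) appears nowhere else).
(4) × 3 (scale by 3 for the 3 SO2(g)): (3)·(-296.8) = -890.4 kJ
Combining the equations, ΔHrxn = (+814.0) + (-20.6) + (-890.4) = -97.0 kJ

ΔHrxn = -97.0 kJ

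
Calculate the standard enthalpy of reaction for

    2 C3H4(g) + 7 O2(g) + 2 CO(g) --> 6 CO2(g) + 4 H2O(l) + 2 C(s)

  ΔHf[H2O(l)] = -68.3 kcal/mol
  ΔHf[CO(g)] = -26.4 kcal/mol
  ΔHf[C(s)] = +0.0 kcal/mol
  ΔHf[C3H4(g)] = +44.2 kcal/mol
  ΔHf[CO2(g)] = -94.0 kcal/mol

Products: 6·(-94.0) + 4·(-68.3) + 2·(+0.0) = -837.2
Reactants: 2·(+44.2) + 7·(+0.0) + 2·(-26.4) = +35.6
ΔH_rxn = (-837.2) − (+35.6) = -872.8 kcal/mol

ΔH_rxn = -872.8 kcal/mol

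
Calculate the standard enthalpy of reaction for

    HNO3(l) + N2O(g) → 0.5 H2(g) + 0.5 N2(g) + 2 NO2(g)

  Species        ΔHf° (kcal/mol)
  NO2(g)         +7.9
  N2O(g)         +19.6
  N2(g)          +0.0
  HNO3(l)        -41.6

ΔH_rxn = 37.8 kcal/mol

Products: 1/2·(+0.0) + 1/2·(+0.0) + 2·(+7.9) = +15.8
Reactants: 1·(-41.6) + 1·(+19.6) = -22.0
ΔH_rxn = (+15.8) − (-22.0) = 37.8 kcal/mol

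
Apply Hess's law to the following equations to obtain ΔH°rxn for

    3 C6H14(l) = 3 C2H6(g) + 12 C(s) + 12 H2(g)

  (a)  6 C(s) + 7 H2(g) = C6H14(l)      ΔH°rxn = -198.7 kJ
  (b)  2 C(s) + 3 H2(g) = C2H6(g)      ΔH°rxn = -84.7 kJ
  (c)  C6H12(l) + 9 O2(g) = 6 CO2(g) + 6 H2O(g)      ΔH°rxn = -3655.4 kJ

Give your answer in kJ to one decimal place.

(a) reversed and × 3: (-3)·(-198.7) = +596.1 kJ
(b) × 3: (3)·(-84.7) = -254.1 kJ
(c): not needed.
Since enthalpy is a state function, ΔH°rxn = (+596.1) + (-254.1) = 342.0 kJ

ΔH°rxn = 342.0 kJ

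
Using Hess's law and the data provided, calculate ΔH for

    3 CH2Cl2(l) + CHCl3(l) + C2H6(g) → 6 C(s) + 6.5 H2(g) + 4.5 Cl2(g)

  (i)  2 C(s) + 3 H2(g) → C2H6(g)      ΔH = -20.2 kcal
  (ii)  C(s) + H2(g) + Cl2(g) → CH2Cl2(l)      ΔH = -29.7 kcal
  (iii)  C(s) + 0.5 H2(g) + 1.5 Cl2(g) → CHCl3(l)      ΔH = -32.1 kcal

ΔH = 141.4 kcal

(i) reversed: +20.2 kcal
(ii) reversed and × 3: (-3)·(-29.7) = +89.1 kcal
(iii) reversed: +32.1 kcal
Since enthalpy is a state function, ΔH = (+20.2) + (+89.1) + (+32.1) = 141.4 kcal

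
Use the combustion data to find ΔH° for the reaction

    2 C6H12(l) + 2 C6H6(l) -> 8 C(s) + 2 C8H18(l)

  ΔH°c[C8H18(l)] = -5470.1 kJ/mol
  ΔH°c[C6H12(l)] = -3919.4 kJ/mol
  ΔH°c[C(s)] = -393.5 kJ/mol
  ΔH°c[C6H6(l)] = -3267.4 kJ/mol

Using ΔH = Σ nΔHc°(reactants) − Σ nΔHc°(products):
= [2·(-3919.4) + 2·(-3267.4)] − [8·(-393.5) + 2·(-5470.1)]
= -285.4 kJ/mol

ΔH° = -285.4 kJ/mol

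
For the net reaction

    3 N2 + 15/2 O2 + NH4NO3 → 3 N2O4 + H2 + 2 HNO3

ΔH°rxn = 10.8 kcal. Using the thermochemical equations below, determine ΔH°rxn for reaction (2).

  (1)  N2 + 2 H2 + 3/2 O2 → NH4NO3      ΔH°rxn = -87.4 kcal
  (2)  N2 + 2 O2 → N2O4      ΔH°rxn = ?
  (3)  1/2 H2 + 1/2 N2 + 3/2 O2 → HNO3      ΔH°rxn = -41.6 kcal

(1) reversed (reverse to put NH4NO3 on the reactant side): +87.4 kcal
(2) × 3 (scale by 3 for the 3 N2O4): contributes 3·x
(3) × 2 (×2 to match 2 HNO3 in the target): (2)·(-41.6) = -83.2 kcal
+10.8 = (+87.4) + (-83.2) + 3·x
x = (+10.8 − (+4.2)) / (3) = 2.2 kcal

ΔH°rxn = 2.2 kcal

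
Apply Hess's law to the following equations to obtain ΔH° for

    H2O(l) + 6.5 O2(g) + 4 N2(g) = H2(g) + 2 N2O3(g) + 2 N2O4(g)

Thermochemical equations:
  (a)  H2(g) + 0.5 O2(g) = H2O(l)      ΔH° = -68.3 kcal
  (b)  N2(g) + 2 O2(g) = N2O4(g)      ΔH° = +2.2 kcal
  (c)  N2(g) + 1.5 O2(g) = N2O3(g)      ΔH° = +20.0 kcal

(a) reversed: +68.3 kcal
(b) × 2: (2)·(+2.2) = +4.4 kcal
(c) × 2: (2)·(+20.0) = +40.0 kcal
Combining the equations, ΔH° = (-1)·(-68.3) + (2)·(+2.2) + (2)·(+20.0) = 112.7 kcal

ΔH° = 112.7 kcal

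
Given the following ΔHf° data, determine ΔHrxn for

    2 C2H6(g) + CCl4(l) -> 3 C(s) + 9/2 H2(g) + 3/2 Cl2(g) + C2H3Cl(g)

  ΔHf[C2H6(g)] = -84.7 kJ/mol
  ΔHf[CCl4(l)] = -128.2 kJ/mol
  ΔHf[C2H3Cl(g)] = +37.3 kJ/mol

Products: 3·(+0.0) + 9/2·(+0.0) + 3/2·(+0.0) + 1·(+37.3) = +37.3
Reactants: 2·(-84.7) + 1·(-128.2) = -297.6
ΔHrxn = (+37.3) − (-297.6) = 334.9 kJ/mol

ΔHrxn = 334.9 kJ/mol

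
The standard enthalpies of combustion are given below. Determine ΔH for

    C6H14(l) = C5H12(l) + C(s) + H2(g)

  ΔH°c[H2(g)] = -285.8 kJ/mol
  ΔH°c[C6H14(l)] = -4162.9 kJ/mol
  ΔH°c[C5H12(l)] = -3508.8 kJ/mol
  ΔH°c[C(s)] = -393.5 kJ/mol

ΔH = 25.2 kJ/mol

Using ΔH = Σ nΔHc°(reactants) − Σ nΔHc°(products):
= [1·(-4162.9)] − [1·(-3508.8) + 1·(-393.5) + 1·(-285.8)]
= 25.2 kJ/mol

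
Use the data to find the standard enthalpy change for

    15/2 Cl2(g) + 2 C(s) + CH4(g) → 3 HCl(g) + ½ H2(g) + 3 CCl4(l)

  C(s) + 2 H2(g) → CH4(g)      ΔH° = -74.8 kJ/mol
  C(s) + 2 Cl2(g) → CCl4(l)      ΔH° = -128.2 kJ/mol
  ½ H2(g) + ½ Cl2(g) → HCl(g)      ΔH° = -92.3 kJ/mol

ΔH° = -586.7 kJ/mol

equation 1 reversed (CH4(g) must end up as a reactant): +74.8 kJ/mol
equation 2 × 3 (scale by 3 for the 3 CCl4(l)): (3)·(-128.2) = -384.6 kJ/mol
equation 3 × 3 (×3 to match 3 HCl(g) in the target): (3)·(-92.3) = -276.9 kJ/mol
Since enthalpy is a state function, ΔH° = (-1)·(-74.8) + (3)·(-128.2) + (3)·(-92.3) = -586.7 kJ/mol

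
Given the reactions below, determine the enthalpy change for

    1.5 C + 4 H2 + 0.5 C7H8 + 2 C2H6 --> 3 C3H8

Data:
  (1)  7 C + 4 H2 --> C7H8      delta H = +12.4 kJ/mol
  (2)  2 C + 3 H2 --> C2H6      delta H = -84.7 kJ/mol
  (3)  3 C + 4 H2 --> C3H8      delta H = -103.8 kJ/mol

(1) reversed and × 1/2: (-1/2)·(+12.4) = -6.2 kJ/mol
(2) reversed and × 2: (-2)·(-84.7) = +169.4 kJ/mol
(3) × 3: (3)·(-103.8) = -311.4 kJ/mol
Summing the manipulated equations, delta H = (-6.2) + (+169.4) + (-311.4) = -148.2 kJ/mol

delta H = -148.2 kJ/mol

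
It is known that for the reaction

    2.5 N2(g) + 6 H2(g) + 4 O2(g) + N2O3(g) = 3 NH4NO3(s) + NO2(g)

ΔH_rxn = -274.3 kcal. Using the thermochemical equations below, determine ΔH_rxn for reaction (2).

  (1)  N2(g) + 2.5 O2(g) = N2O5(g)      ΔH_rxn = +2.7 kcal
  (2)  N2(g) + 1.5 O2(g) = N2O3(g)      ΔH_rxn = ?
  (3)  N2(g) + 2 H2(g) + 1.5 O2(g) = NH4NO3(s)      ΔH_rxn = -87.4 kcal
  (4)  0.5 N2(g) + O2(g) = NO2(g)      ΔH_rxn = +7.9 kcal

ΔH_rxn = 20.0 kcal

(1): not needed (N2O5(g) appears nowhere else).
(2) reversed (reverse to put N2O3(g) on the reactant side): contributes −x
(3) × 3 (scale by 3 for the 3 NH4NO3(s)): (3)·(-87.4) = -262.2 kcal
(4) as written (NO2(g) already on the product side): +7.9 kcal
-274.3 = (-262.2) + (+7.9) − x
x = (-274.3 − (-254.3)) / (-1) = 20.0 kcal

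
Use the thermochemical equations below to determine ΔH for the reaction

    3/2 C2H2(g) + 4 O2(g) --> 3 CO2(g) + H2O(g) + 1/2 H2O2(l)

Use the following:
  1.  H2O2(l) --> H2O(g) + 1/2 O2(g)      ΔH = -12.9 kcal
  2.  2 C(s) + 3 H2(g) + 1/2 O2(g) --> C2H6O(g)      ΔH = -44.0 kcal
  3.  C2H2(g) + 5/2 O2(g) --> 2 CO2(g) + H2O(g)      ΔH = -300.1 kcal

ΔH = -443.7 kcal

eq. 1 reversed and × 1/2 (reverse to put H2O2(l) on the product side; scale by 1/2 for the 1/2 H2O2(l)): (-1/2)·(-12.9) = +6.45 kcal
eq. 2: not needed (C(s) appears nowhere else).
eq. 3 × 3/2 (×3/2 to match 3/2 C2H2(g) in the target): (3/2)·(-300.1) = -450.15 kcal
By Hess's law, ΔH = (-1/2)·(-12.9) + (3/2)·(-300.1) = -443.7 kcal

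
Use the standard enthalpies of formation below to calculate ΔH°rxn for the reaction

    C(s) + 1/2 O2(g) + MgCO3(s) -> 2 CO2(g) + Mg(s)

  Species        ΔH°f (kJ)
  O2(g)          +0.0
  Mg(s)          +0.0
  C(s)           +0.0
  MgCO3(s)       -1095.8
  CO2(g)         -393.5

ΔH°rxn = 308.8 kJ

Products: 2·(-393.5) + 1·(+0.0) = -787.0
Reactants: 1·(+0.0) + 1/2·(+0.0) + 1·(-1095.8) = -1095.8
ΔH°rxn = (-787.0) − (-1095.8) = 308.8 kJ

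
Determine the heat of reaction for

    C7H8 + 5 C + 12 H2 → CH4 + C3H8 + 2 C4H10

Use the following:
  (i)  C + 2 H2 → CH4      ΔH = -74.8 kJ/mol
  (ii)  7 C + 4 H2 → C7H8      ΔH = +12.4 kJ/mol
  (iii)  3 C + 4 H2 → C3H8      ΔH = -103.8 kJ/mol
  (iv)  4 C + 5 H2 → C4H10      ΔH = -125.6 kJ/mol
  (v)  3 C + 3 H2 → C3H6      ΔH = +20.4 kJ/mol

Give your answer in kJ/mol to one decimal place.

ΔH = -442.2 kJ/mol

(i) as written (CH4 already on the product side): -74.8 kJ/mol
(ii) reversed (C7H8 must end up as a reactant): -12.4 kJ/mol
(iii) as written (C3H8 already on the product side): -103.8 kJ/mol
(iv) × 2 (×2 to match 2 C4H10 in the target): (2)·(-125.6) = -251.2 kJ/mol
(v): not needed (C3H6 appears nowhere else).
Combining the equations, ΔH = (-74.8) + (-12.4) + (-103.8) + (-251.2) = -442.2 kJ/mol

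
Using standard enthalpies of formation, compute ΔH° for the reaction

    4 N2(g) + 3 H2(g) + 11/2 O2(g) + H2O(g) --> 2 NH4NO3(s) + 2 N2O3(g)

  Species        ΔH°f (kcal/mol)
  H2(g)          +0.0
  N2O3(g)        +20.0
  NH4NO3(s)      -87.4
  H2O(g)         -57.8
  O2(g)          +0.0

ΔH°rxn = Σ nΔHf°(products) − Σ nΔHf°(reactants).
Products: 2·(-87.4) + 2·(+20.0) = -134.8
Reactants: 4·(+0.0) + 3·(+0.0) + 11/2·(+0.0) + 1·(-57.8) = -57.8
ΔH° = (-134.8) − (-57.8) = -77.0 kcal/mol

ΔH° = -77.0 kcal/mol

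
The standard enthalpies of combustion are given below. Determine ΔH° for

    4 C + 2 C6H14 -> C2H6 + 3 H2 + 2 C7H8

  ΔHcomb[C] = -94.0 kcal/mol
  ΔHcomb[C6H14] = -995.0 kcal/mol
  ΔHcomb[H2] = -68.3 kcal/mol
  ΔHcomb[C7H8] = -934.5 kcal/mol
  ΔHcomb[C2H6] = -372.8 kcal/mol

With combustion enthalpies, reactants minus products:
= [4·(-94.0) + 2·(-995.0)] − [1·(-372.8) + 3·(-68.3) + 2·(-934.5)]
= 80.7 kcal/mol

ΔH° = 80.7 kcal/mol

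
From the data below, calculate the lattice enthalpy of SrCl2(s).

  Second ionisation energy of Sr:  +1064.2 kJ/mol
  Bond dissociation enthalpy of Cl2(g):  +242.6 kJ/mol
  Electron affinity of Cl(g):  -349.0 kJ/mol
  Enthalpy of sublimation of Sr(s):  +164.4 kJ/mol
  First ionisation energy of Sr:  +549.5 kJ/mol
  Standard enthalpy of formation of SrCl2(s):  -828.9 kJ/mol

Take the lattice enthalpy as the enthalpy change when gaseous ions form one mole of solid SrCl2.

ΔHf° = 1·ΔHsub + 1·(ΣIE) + 1·D(Cl2) + 2·EA + U
-828.9 = 1·(+164.4) + 1·(+1613.7) + 1·(+242.6) + 2·(-349.0) + U
U = -828.9 − (+1322.7) = -2151.6 kJ/mol

U = -2151.6 kJ/mol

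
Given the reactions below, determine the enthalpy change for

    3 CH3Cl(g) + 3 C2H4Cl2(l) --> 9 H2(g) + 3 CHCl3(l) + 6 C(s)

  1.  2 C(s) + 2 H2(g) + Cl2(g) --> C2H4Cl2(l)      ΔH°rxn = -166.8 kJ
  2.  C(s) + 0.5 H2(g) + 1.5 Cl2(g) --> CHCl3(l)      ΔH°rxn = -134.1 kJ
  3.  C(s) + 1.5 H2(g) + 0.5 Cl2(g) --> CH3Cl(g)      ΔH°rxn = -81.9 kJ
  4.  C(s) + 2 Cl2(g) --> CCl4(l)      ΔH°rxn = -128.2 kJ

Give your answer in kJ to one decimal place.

ΔH°rxn = 343.8 kJ

eq. 1 reversed and × 3: (-3)·(-166.8) = +500.4 kJ
eq. 2 × 3: (3)·(-134.1) = -402.3 kJ
eq. 3 reversed and × 3: (-3)·(-81.9) = +245.7 kJ
eq. 4: not needed.
ΔH°rxn = (+500.4) + (-402.3) + (+245.7) = 343.8 kJ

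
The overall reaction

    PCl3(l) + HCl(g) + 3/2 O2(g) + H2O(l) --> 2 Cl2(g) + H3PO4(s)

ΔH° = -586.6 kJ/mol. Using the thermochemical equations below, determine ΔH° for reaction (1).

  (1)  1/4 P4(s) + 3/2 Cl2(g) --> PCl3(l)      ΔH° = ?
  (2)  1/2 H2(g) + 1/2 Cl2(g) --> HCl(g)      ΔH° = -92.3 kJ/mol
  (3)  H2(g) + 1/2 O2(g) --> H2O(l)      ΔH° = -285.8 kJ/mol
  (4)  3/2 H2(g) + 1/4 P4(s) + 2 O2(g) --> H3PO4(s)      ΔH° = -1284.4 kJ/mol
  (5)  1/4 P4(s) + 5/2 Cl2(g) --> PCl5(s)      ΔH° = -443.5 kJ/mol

ΔH° = -319.7 kJ/mol

(1) reversed (PCl3(l) must end up as a reactant): contributes −x
(2) reversed (reverse to put HCl(g) on the reactant side): +92.3 kJ/mol
(3) reversed (H2O(l) must end up as a reactant): +285.8 kJ/mol
(4) as written (H3PO4(s) already on the product side): -1284.4 kJ/mol
(5): not needed (PCl5(s) appears nowhere else).
-586.6 = (+92.3) + (+285.8) + (-1284.4) − x
x = (-586.6 − (-906.3)) / (-1) = -319.7 kJ/mol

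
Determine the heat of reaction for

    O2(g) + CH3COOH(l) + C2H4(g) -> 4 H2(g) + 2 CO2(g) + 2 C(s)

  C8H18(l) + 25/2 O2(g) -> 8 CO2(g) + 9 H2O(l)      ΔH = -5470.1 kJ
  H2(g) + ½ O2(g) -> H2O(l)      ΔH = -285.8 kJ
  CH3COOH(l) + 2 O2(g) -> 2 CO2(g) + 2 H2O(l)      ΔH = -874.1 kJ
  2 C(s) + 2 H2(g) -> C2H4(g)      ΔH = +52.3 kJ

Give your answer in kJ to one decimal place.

ΔH = -354.8 kJ

equation 1: not needed.
equation 2 reversed and × 2: (-2)·(-285.8) = +571.6 kJ
equation 3 as written: -874.1 kJ
equation 4 reversed: -52.3 kJ
ΔH = (+571.6) + (-874.1) + (-52.3) = -354.8 kJ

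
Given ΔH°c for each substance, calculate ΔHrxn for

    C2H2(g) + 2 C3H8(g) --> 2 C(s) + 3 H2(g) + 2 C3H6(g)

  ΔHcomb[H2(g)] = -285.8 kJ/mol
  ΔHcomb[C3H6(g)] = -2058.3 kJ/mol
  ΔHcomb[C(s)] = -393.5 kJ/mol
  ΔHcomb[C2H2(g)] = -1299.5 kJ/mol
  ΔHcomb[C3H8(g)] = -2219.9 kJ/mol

With combustion enthalpies, reactants minus products:
= [1·(-1299.5) + 2·(-2219.9)] − [2·(-393.5) + 3·(-285.8) + 2·(-2058.3)]
= 21.7 kJ/mol

ΔHrxn = 21.7 kJ/mol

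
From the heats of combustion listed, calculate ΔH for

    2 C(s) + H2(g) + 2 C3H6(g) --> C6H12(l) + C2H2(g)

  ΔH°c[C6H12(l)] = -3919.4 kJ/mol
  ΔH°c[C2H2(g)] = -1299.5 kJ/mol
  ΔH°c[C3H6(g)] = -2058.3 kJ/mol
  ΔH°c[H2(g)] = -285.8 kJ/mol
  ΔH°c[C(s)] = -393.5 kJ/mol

ΔH = 29.5 kJ/mol

With combustion enthalpies, reactants minus products:
= [2·(-393.5) + 1·(-285.8) + 2·(-2058.3)] − [1·(-3919.4) + 1·(-1299.5)]
= 29.5 kJ/mol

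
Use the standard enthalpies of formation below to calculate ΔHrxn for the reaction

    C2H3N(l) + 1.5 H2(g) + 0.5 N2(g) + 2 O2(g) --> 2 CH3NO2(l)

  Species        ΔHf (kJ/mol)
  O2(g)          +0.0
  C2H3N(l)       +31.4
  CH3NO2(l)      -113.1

ΔHrxn = -257.6 kJ/mol

Products: 2·(-113.1) = -226.2
Reactants: 1·(+31.4) + 3/2·(+0.0) + 1/2·(+0.0) + 2·(+0.0) = +31.4
ΔHrxn = (-226.2) − (+31.4) = -257.6 kJ/mol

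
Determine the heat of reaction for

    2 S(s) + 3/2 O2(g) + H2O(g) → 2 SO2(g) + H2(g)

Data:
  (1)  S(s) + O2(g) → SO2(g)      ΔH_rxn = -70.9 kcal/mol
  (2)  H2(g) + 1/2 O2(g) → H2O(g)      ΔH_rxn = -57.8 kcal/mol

(1) × 2 (×2 to match 2 SO2(g) in the target): (2)·(-70.9) = -141.8 kcal/mol
(2) reversed (reverse to put H2O(g) on the reactant side): +57.8 kcal/mol
ΔH_rxn = (-141.8) + (+57.8) = -84.0 kcal/mol

ΔH_rxn = -84.0 kcal/mol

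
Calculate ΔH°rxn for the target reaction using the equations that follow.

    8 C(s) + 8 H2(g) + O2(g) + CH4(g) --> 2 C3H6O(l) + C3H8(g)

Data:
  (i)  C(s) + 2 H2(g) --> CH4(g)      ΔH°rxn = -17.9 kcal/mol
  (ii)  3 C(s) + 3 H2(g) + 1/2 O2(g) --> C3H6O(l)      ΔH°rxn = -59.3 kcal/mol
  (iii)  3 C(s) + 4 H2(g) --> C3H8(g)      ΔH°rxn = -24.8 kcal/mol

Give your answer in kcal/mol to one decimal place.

(i) reversed: +17.9 kcal/mol
(ii) × 2: (2)·(-59.3) = -118.6 kcal/mol
(iii) as written: -24.8 kcal/mol
By Hess's law, ΔH°rxn = (+17.9) + (-118.6) + (-24.8) = -125.5 kcal/mol

ΔH°rxn = -125.5 kcal/mol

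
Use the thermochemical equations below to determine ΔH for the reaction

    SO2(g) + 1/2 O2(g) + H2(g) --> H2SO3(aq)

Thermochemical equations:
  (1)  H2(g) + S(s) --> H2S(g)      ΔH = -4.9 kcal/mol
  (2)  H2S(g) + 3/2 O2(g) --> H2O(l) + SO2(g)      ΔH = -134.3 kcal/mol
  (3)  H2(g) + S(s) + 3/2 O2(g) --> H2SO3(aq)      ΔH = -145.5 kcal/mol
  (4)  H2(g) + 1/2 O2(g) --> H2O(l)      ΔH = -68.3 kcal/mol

ΔH = -74.6 kcal/mol

(1) reversed: +4.9 kcal/mol
(2) reversed: +134.3 kcal/mol
(3) as written: -145.5 kcal/mol
(4) as written: -68.3 kcal/mol
ΔH = (+4.9) + (+134.3) + (-145.5) + (-68.3) = -74.6 kcal/mol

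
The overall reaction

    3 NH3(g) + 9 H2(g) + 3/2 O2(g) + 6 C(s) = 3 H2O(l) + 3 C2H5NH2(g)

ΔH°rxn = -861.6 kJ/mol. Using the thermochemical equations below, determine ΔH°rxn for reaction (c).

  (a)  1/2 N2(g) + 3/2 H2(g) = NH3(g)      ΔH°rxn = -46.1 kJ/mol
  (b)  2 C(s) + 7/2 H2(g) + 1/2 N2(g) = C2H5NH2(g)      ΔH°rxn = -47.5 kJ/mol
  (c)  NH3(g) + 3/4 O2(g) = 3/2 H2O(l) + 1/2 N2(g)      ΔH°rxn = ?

(a) reversed: +46.1 kJ/mol
(b) × 3: (3)·(-47.5) = -142.5 kJ/mol
(c) × 2: contributes 2·x
-861.6 = (+46.1) + (-142.5) + 2·x
x = (-861.6 − (-96.4)) / (2) = -382.6 kJ/mol

ΔH°rxn = -382.6 kJ/mol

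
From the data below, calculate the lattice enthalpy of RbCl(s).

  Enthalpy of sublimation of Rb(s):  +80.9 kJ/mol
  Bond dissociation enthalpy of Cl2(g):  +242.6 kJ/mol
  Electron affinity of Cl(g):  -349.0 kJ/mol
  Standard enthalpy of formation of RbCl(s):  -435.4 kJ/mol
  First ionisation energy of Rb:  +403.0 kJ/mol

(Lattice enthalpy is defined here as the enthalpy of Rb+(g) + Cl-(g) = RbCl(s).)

ΔHf° = 1·ΔHsub + 1·(ΣIE) + 1/2·D(Cl2) + 1·EA + U
-435.4 = 1·(+80.9) + 1·(+403.0) + 1/2·(+242.6) + 1·(-349.0) + U
U = -435.4 − (+256.2) = -691.6 kJ/mol

U = -691.6 kJ/mol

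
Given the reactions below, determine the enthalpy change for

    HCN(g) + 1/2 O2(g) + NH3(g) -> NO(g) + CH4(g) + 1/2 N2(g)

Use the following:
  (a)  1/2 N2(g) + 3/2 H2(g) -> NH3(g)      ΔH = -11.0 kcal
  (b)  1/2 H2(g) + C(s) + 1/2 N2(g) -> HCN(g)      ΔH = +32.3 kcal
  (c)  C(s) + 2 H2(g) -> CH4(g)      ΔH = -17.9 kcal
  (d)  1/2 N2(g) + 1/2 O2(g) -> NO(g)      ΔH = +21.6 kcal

ΔH = -17.6 kcal

(a) reversed (reverse to put NH3(g) on the reactant side): +11.0 kcal
(b) reversed (reverse to put HCN(g) on the reactant side): -32.3 kcal
(c) as written (CH4(g) already on the product side): -17.9 kcal
(d) as written (NO(g) already on the product side): +21.6 kcal
By Hess's law, ΔH = (+11.0) + (-32.3) + (-17.9) + (+21.6) = -17.6 kcal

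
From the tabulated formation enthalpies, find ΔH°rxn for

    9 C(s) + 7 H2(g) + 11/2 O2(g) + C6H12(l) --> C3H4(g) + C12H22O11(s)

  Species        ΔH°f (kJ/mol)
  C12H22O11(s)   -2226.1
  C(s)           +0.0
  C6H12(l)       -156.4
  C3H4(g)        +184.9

Products: 1·(+184.9) + 1·(-2226.1) = -2041.2
Reactants: 9·(+0.0) + 7·(+0.0) + 11/2·(+0.0) + 1·(-156.4) = -156.4
ΔH°rxn = (-2041.2) − (-156.4) = -1884.8 kJ/mol

ΔH°rxn = -1884.8 kJ/mol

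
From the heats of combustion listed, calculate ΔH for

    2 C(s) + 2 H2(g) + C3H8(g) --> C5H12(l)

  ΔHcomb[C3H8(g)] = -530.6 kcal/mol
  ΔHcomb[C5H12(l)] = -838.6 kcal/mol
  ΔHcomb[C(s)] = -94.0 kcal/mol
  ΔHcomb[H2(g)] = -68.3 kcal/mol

Using ΔH = Σ nΔHc°(reactants) − Σ nΔHc°(products):
= [2·(-94.0) + 2·(-68.3) + 1·(-530.6)] − [1·(-838.6)]
= -16.6 kcal/mol

ΔH = -16.6 kcal/mol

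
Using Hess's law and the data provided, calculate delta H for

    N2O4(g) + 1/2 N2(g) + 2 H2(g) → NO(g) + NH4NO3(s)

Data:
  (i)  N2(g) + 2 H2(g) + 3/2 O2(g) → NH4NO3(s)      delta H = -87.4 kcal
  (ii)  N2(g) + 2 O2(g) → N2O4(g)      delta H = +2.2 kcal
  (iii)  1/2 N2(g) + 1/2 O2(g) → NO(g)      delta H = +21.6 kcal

delta H = -68.0 kcal

(i) as written (NH4NO3(s) already on the product side): -87.4 kcal
(ii) reversed (reverse to put N2O4(g) on the reactant side): -2.2 kcal
(iii) as written (NO(g) already on the product side): +21.6 kcal
delta H = (1)·(-87.4) + (-1)·(+2.2) + (1)·(+21.6) = -68.0 kcal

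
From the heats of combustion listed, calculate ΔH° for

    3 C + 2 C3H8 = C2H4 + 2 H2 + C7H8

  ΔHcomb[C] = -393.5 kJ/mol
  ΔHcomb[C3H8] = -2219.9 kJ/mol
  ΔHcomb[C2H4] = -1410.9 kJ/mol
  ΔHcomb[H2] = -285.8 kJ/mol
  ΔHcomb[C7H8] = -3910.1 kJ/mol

With combustion enthalpies, reactants minus products:
= [3·(-393.5) + 2·(-2219.9)] − [1·(-1410.9) + 2·(-285.8) + 1·(-3910.1)]
= 272.3 kJ/mol

ΔH° = 272.3 kJ/mol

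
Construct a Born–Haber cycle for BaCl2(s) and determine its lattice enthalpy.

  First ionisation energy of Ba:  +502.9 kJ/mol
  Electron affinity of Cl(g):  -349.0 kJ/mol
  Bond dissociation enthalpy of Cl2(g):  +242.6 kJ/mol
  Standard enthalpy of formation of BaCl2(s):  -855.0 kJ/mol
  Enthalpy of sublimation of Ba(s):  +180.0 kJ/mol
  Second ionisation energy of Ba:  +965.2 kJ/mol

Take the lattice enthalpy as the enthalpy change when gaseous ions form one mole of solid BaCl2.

ΔHf° = 1·ΔHsub + 1·(ΣIE) + 1·D(Cl2) + 2·EA + U
-855.0 = 1·(+180.0) + 1·(+1468.1) + 1·(+242.6) + 2·(-349.0) + U
U = -855.0 − (+1192.7) = -2047.7 kJ/mol

U = -2047.7 kJ/mol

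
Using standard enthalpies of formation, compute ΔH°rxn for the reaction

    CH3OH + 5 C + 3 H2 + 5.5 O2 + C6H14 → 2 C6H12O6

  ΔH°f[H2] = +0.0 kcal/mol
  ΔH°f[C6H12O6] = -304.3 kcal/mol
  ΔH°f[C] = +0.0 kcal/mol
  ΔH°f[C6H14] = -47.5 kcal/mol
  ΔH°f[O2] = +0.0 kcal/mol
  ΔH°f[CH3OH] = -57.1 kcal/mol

ΔH°rxn = -504.0 kcal/mol

ΔH°rxn = Σ nΔHf°(products) − Σ nΔHf°(reactants).
Products: 2·(-304.3) = -608.6
Reactants: 1·(-57.1) + 5·(+0.0) + 3·(+0.0) + 11/2·(+0.0) + 1·(-47.5) = -104.6
ΔH°rxn = (-608.6) − (-104.6) = -504.0 kcal/mol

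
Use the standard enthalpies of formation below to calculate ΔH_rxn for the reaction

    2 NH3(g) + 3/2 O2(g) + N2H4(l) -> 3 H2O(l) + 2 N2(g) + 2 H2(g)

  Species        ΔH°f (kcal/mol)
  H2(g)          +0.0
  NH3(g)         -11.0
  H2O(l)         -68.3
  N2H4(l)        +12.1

ΔH_rxn = -195.0 kcal/mol

Products: 3·(-68.3) + 2·(+0.0) + 2·(+0.0) = -204.9
Reactants: 2·(-11.0) + 3/2·(+0.0) + 1·(+12.1) = -9.9
ΔH_rxn = (-204.9) − (-9.9) = -195.0 kcal/mol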